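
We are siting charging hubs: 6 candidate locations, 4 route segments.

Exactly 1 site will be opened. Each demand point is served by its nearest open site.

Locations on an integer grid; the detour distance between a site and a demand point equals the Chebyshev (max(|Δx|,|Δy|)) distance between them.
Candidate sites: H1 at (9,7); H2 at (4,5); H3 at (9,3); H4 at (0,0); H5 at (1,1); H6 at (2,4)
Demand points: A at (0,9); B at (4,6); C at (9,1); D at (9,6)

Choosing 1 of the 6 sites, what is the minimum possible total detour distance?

15

Open {H2}.
  A→H2 4, B→H2 1, C→H2 5, D→H2 5  ⇒ total 15.
Compare {H3}: total 19.
Compare {H1}: total 21.
No size-1 selection does better; minimum is 15.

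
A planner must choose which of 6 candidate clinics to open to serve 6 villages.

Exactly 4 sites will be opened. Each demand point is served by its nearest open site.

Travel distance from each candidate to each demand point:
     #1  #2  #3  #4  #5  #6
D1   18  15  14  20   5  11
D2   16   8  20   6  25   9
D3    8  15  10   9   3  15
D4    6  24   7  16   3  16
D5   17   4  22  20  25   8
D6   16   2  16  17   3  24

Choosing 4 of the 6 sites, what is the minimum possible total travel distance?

Open {D2, D4, D5, D6}.
  #1→D4 6, #2→D6 2, #3→D4 7, #4→D2 6, #5→D4 3, #6→D5 8  ⇒ total 32.
Compare {D1, D2, D4, D6}: total 33.
Compare {D2, D3, D4, D6}: total 33.
No size-4 selection does better; minimum is 32.

32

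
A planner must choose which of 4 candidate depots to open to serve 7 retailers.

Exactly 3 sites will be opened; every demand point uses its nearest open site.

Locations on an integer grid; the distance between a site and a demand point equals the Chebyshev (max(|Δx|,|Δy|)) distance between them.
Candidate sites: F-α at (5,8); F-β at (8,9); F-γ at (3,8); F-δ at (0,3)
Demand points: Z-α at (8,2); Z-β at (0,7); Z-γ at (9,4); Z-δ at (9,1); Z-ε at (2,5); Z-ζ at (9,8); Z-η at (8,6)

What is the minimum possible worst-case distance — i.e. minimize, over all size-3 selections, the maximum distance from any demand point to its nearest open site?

7

Open {F-α, F-β, F-γ}.
  Farthest demand point is Z-δ at distance 7 (to F-α); all others are ≤ 7.
With {F-α, F-β, F-δ} the worst case is 7.
With {F-α, F-γ, F-δ} the worst case is 7.
No size-3 selection achieves below 7.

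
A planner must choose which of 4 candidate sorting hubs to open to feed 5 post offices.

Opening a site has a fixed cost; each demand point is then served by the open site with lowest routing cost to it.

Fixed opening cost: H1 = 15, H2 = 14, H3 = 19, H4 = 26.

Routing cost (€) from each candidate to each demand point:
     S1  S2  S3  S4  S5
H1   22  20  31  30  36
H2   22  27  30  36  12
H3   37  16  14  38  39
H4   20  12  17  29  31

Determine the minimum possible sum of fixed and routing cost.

Open {H2, H4}: assign each demand point to its cheapest open site.
  S1→H4 20, S2→H4 12, S3→H4 17, S4→H4 29, S5→H2 12
  routing cost 90, fixed 40 → total 130.
Compare {H2, H3}: routing cost 100 + fixed 33 = 133.
Compare {H4}: routing cost 109 + fixed 26 = 135.
Compare {H2}: routing cost 127 + fixed 14 = 141.
All other subsets cost ≥ 133. Minimum total cost: 130.

130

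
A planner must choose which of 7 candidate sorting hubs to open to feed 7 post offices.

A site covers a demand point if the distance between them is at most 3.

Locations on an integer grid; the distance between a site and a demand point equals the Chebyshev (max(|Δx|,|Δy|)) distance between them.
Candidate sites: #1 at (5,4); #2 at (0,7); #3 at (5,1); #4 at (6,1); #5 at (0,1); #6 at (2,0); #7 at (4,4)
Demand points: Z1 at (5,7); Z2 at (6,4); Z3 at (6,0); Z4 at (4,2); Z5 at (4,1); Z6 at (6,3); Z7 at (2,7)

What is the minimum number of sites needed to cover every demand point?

2

Coverage sets (demand points within 3 of each site):
  #1: {Z1, Z2, Z4, Z5, Z6, Z7}
  #2: {Z7}
  #3: {Z2, Z3, Z4, Z5, Z6}
  #4: {Z2, Z3, Z4, Z5, Z6}
  #5: {}
  #6: {Z4, Z5}
  #7: {Z1, Z2, Z4, Z5, Z6, Z7}
No single site covers all 7 demand points.
But {#1, #3} covers everything, so the minimum is 2.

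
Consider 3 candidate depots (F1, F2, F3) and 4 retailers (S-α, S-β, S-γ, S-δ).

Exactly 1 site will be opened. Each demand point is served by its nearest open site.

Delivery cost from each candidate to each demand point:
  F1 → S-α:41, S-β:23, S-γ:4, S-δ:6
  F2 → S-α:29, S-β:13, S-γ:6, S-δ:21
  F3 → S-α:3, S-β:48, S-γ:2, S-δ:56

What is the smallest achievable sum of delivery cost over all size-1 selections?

Open {F2}.
  S-α→F2 29, S-β→F2 13, S-γ→F2 6, S-δ→F2 21  ⇒ total 69.
Compare {F1}: total 74.
Compare {F3}: total 109.

69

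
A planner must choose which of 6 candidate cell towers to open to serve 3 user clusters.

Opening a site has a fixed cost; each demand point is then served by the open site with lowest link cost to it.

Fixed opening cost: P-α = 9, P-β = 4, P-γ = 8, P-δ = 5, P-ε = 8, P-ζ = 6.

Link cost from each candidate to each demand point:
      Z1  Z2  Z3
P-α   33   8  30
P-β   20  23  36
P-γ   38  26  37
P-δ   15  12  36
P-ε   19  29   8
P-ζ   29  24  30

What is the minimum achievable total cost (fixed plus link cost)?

48

Open {P-δ, P-ε}: assign each demand point to its cheapest open site.
  Z1→P-δ 15, Z2→P-δ 12, Z3→P-ε 8
  link cost 35, fixed 13 → total 48.
Compare {P-α, P-ε}: link cost 35 + fixed 17 = 52.
Compare {P-β, P-δ, P-ε}: link cost 35 + fixed 17 = 52.
Compare {P-α, P-δ, P-ε}: link cost 31 + fixed 22 = 53.
All other subsets cost ≥ 52. Minimum total cost: 48.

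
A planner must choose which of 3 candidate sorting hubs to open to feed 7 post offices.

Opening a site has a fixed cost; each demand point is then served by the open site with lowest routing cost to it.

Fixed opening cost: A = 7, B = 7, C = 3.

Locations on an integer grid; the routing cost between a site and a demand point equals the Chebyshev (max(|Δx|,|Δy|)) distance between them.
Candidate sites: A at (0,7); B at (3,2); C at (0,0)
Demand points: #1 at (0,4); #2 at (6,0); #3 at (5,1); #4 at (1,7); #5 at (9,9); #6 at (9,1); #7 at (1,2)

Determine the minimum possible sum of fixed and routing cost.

Open {B}: assign each demand point to its cheapest open site.
  #1→B 3, #2→B 3, #3→B 2, #4→B 5, #5→B 7, #6→B 6, #7→B 2
  routing cost 28, fixed 7 → total 35.
Compare {A, B}: routing cost 24 + fixed 14 = 38.
Compare {B, C}: routing cost 28 + fixed 10 = 38.
Compare {A, B, C}: routing cost 24 + fixed 17 = 41.
All other subsets cost ≥ 38. Minimum total cost: 35.

35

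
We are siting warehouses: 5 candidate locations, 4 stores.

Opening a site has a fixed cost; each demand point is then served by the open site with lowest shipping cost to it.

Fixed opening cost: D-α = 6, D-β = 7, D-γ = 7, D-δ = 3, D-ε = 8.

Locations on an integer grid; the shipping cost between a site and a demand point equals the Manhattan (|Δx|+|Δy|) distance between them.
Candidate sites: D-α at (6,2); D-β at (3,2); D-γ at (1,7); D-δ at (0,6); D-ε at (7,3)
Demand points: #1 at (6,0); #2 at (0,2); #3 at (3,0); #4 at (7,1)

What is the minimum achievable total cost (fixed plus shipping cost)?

21

Open {D-α}: assign each demand point to its cheapest open site.
  #1→D-α 2, #2→D-α 6, #3→D-α 5, #4→D-α 2
  shipping cost 15, fixed 6 → total 21.
Compare {D-β}: shipping cost 15 + fixed 7 = 22.
Compare {D-α, D-β}: shipping cost 9 + fixed 13 = 22.
Compare {D-α, D-δ}: shipping cost 13 + fixed 9 = 22.
All other subsets cost ≥ 22. Minimum total cost: 21.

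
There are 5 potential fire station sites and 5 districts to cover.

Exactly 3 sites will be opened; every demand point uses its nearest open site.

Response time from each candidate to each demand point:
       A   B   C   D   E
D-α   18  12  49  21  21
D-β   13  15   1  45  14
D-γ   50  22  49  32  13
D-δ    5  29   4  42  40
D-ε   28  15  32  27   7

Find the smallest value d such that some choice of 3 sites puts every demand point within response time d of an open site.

21

Open {D-α, D-β, D-γ}.
  Farthest demand point is D at response time 21 (to D-α); all others are ≤ 21.
With {D-α, D-β, D-δ} the worst case is 21.
With {D-α, D-β, D-ε} the worst case is 21.
No size-3 selection achieves below 21.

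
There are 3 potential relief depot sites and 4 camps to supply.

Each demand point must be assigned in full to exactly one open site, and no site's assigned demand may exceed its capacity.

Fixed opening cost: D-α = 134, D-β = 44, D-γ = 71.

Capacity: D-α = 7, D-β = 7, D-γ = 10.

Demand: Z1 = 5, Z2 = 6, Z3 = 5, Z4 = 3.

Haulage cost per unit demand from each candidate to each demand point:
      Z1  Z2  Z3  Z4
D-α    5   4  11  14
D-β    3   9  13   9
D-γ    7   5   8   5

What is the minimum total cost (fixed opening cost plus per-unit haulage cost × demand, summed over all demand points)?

Open {D-α, D-β, D-γ}; cheapest assignment that respects the capacities:
  D-α (cap 7, load 6): Z2 — cost 6×4 = 24
  D-β (cap 7, load 5): Z1 — cost 5×3 = 15
  D-γ (cap 10, load 8): Z3, Z4 — cost 5×8 + 3×5 = 55
  Shipping 94, fixed 249 → total 343.
  Any other capacity-feasible assignment to {D-α, D-β, D-γ} ships for at least 94.
Total demand is 19 and no other set of sites has combined capacity ≥ 19, so {D-α, D-β, D-γ} is the only feasible choice of open sites. Minimum: 343.

343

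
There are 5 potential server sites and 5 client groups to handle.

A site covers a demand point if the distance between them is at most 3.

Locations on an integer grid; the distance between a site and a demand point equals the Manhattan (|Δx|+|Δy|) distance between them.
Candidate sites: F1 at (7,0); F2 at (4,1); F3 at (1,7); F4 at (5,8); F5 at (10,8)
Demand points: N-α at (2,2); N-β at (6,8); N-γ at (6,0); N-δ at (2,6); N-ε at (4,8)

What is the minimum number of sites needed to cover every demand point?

Coverage sets (demand points within 3 of each site):
  F1: {N-γ}
  F2: {N-α, N-γ}
  F3: {N-δ}
  F4: {N-β, N-ε}
  F5: {}
No 2 sites suffice: every size-2 union leaves at least one demand point uncovered.
But {F2, F3, F4} covers everything, so the minimum is 3.

3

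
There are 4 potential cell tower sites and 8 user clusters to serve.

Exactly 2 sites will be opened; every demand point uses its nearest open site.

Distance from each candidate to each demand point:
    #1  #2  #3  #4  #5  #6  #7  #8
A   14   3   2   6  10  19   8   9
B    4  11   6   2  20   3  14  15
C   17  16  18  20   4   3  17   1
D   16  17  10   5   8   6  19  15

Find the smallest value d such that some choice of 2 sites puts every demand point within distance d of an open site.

Open {A, B}.
  Farthest demand point is #5 at distance 10 (to A); all others are ≤ 10.
With {A, C} the worst case is 14.
With {A, D} the worst case is 14.
No size-2 selection achieves below 10.

10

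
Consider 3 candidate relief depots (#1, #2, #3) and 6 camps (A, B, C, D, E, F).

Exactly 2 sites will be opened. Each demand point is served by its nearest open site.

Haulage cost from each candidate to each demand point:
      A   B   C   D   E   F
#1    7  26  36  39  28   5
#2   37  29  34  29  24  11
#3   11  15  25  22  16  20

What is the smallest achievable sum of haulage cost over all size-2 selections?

Open {#1, #3}.
  A→#1 7, B→#3 15, C→#3 25, D→#3 22, E→#3 16, F→#1 5  ⇒ total 90.
Compare {#2, #3}: total 100.
Compare {#1, #2}: total 125.

90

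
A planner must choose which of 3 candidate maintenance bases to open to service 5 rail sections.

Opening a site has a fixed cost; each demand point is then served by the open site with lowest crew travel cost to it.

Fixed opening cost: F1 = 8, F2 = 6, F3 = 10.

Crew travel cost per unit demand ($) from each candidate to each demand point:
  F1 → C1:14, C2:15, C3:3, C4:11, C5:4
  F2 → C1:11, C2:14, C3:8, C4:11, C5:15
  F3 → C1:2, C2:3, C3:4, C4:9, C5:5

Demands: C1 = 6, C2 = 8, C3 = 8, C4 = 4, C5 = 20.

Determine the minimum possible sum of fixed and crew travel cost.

194

Open {F1, F3}: assign each demand point to its cheapest open site.
  C1→F3 6×2=12, C2→F3 8×3=24, C3→F1 8×3=24, C4→F3 4×9=36, C5→F1 20×4=80
  crew travel cost 176, fixed 18 → total 194.
Compare {F1, F2, F3}: crew travel cost 176 + fixed 24 = 200.
Compare {F3}: crew travel cost 204 + fixed 10 = 214.
Compare {F2, F3}: crew travel cost 204 + fixed 16 = 220.
All other subsets cost ≥ 200. Minimum total cost: 194.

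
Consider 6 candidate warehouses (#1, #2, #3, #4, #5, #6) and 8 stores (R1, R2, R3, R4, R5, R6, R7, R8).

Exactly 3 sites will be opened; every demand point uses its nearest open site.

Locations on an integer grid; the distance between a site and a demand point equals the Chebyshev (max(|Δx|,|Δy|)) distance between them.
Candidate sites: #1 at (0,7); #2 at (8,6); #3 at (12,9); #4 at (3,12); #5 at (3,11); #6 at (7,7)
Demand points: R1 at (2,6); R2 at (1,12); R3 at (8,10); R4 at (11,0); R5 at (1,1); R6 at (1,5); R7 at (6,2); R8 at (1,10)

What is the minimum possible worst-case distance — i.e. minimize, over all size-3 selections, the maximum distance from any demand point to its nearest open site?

6

Open {#1, #2, #3}.
  Farthest demand point is R4 at distance 6 (to #2); all others are ≤ 6.
With {#1, #2, #4} the worst case is 6.
With {#1, #2, #5} the worst case is 6.
No size-3 selection achieves below 6.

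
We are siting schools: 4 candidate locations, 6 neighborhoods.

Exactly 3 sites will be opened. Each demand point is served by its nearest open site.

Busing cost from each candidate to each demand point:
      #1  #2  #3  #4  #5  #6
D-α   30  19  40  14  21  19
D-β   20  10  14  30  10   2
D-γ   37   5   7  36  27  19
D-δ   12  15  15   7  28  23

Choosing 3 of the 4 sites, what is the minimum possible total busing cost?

Open {D-β, D-γ, D-δ}.
  #1→D-δ 12, #2→D-γ 5, #3→D-γ 7, #4→D-δ 7, #5→D-β 10, #6→D-β 2  ⇒ total 43.
Compare {D-α, D-β, D-δ}: total 55.
Compare {D-α, D-β, D-γ}: total 58.
No size-3 selection does better; minimum is 43.

43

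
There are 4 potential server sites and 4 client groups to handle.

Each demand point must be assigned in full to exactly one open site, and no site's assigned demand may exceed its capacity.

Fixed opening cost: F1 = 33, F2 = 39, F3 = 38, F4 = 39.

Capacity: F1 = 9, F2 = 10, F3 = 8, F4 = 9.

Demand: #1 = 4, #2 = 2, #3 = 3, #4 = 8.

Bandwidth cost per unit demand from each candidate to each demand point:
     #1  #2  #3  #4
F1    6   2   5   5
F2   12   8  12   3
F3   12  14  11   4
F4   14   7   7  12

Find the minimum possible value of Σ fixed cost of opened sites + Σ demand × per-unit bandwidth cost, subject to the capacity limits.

Open {F1, F2}; cheapest assignment that respects the capacities:
  F1 (cap 9, load 9): #1, #2, #3 — cost 4×6 + 2×2 + 3×5 = 43
  F2 (cap 10, load 8): #4 — cost 8×3 = 24
  Shipping 67, fixed 72 → total 139.
  Any other capacity-feasible assignment to {F1, F2} ships for at least 67.
Compare {F1, F3}: its best feasible assignment gives total 146.
Compare {F1, F2, F3}: its best feasible assignment gives total 177.
Every other set of open sites that can feasibly serve all demand totals ≥ 146 even under its best assignment. Minimum: 139.

139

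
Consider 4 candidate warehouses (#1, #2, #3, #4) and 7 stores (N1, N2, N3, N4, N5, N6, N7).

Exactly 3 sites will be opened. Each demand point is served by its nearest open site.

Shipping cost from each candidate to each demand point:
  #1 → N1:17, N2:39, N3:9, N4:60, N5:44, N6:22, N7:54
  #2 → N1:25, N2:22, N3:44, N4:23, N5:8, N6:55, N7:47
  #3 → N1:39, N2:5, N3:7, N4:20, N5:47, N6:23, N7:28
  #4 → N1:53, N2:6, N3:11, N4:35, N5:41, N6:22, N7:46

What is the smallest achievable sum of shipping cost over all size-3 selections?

107

Open {#1, #2, #3}.
  N1→#1 17, N2→#3 5, N3→#3 7, N4→#3 20, N5→#2 8, N6→#1 22, N7→#3 28  ⇒ total 107.
Compare {#2, #3, #4}: total 115.
Compare {#1, #2, #4}: total 131.
No size-3 selection does better; minimum is 107.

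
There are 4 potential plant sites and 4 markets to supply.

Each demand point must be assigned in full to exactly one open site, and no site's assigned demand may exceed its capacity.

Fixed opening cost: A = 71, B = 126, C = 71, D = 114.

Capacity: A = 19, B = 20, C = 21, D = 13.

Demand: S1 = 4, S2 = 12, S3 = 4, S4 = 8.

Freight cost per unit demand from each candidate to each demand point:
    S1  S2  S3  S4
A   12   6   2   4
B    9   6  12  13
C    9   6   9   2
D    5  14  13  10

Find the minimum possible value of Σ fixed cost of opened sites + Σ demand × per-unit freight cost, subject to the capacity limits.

274

Open {A, C}; cheapest assignment that respects the capacities:
  A (cap 19, load 16): S2, S3 — cost 12×6 + 4×2 = 80
  C (cap 21, load 12): S1, S4 — cost 4×9 + 8×2 = 52
  Shipping 132, fixed 142 → total 274.
  Any other capacity-feasible assignment to {A, C} ships for at least 132.
Compare {A, B}: its best feasible assignment gives total 345.
Compare {C, D}: its best feasible assignment gives total 345.
Every other set of open sites that can feasibly serve all demand totals ≥ 345 even under its best assignment. Minimum: 274.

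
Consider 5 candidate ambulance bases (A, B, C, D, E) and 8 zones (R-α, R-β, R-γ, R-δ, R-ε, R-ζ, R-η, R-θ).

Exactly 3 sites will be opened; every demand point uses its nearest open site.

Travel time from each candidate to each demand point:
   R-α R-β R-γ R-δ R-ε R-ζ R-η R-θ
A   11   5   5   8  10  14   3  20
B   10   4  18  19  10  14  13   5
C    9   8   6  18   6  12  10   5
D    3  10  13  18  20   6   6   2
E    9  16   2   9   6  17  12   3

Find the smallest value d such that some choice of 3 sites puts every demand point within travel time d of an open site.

8

Open {A, C, D}.
  Farthest demand point is R-δ at travel time 8 (to A); all others are ≤ 8.
With {A, D, E} the worst case is 8.
With {B, D, E} the worst case is 9.
No size-3 selection achieves below 8.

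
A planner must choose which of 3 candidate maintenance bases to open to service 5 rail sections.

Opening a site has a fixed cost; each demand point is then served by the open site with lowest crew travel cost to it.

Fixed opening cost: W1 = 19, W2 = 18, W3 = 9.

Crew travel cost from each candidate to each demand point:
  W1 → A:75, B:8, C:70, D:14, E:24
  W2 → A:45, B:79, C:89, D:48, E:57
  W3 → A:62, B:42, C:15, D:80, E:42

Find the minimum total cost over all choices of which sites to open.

Open {W1, W3}: assign each demand point to its cheapest open site.
  A→W3 62, B→W1 8, C→W3 15, D→W1 14, E→W1 24
  crew travel cost 123, fixed 28 → total 151.
Compare {W1, W2, W3}: crew travel cost 106 + fixed 46 = 152.
Compare {W1, W2}: crew travel cost 161 + fixed 37 = 198.
Compare {W1}: crew travel cost 191 + fixed 19 = 210.
All other subsets cost ≥ 152. Minimum total cost: 151.

151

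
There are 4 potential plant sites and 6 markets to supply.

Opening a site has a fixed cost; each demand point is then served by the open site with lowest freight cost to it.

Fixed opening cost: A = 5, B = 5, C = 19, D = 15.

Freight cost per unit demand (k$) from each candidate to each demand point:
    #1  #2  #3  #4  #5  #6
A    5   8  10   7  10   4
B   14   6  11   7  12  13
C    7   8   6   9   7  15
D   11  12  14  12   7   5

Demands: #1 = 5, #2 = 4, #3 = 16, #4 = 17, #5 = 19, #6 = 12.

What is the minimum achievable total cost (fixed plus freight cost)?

474

Open {A, B, C}: assign each demand point to its cheapest open site.
  #1→A 5×5=25, #2→B 4×6=24, #3→C 16×6=96, #4→A 17×7=119, #5→C 19×7=133, #6→A 12×4=48
  freight cost 445, fixed 29 → total 474.
Compare {A, C}: freight cost 453 + fixed 24 = 477.
Compare {A, B, C, D}: freight cost 445 + fixed 44 = 489.
Compare {A, C, D}: freight cost 453 + fixed 39 = 492.
All other subsets cost ≥ 477. Minimum total cost: 474.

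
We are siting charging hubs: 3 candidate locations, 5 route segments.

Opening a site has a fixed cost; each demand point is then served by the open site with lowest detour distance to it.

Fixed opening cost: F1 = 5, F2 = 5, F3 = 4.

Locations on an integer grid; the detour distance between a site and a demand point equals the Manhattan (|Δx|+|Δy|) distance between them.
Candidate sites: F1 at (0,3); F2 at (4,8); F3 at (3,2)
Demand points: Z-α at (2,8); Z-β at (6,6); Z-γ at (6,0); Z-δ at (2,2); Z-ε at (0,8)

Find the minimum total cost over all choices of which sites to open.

Open {F2, F3}: assign each demand point to its cheapest open site.
  Z-α→F2 2, Z-β→F2 4, Z-γ→F3 5, Z-δ→F3 1, Z-ε→F2 4
  detour distance 16, fixed 9 → total 25.
Compare {F1, F2, F3}: detour distance 16 + fixed 14 = 30.
Compare {F1, F2}: detour distance 22 + fixed 10 = 32.
Compare {F2}: detour distance 28 + fixed 5 = 33.
All other subsets cost ≥ 30. Minimum total cost: 25.

25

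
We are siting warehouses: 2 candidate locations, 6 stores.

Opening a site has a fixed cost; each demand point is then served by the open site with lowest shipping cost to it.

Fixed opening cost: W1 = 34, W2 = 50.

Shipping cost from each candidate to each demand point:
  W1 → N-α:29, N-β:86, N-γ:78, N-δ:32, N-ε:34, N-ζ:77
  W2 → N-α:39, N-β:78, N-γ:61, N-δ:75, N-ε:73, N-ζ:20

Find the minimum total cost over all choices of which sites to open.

338

Open {W1, W2}: assign each demand point to its cheapest open site.
  N-α→W1 29, N-β→W2 78, N-γ→W2 61, N-δ→W1 32, N-ε→W1 34, N-ζ→W2 20
  shipping cost 254, fixed 84 → total 338.
Compare {W1}: shipping cost 336 + fixed 34 = 370.
Compare {W2}: shipping cost 346 + fixed 50 = 396.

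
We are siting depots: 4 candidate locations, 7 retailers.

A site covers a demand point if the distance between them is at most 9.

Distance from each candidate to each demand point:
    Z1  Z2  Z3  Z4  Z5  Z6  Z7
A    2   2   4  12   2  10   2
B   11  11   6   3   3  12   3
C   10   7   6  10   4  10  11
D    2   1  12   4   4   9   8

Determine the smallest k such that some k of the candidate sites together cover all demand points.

2

Coverage sets (demand points within 9 of each site):
  A: {Z1, Z2, Z3, Z5, Z7}
  B: {Z3, Z4, Z5, Z7}
  C: {Z2, Z3, Z5}
  D: {Z1, Z2, Z4, Z5, Z6, Z7}
No single site covers all 7 demand points.
But {A, D} covers everything, so the minimum is 2.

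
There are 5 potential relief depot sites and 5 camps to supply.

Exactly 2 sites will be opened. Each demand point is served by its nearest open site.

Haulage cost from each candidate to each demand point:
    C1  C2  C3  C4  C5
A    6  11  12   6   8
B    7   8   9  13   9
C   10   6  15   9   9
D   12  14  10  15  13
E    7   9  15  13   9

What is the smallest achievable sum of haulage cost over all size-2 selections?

37

Open {A, B}.
  C1→A 6, C2→B 8, C3→B 9, C4→A 6, C5→A 8  ⇒ total 37.
Compare {A, C}: total 38.
Compare {B, C}: total 40.
No size-2 selection does better; minimum is 37.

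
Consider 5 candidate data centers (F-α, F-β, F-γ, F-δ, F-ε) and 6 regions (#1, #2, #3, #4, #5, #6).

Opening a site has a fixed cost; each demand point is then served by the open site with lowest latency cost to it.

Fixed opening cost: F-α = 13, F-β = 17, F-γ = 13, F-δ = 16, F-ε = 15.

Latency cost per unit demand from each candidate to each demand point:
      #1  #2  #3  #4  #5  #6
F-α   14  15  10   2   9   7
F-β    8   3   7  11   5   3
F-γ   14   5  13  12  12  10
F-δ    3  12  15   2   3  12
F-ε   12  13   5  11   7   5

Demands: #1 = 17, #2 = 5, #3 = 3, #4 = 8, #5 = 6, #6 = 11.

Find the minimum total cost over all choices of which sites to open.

Open {F-β, F-δ}: assign each demand point to its cheapest open site.
  #1→F-δ 17×3=51, #2→F-β 5×3=15, #3→F-β 3×7=21, #4→F-δ 8×2=16, #5→F-δ 6×3=18, #6→F-β 11×3=33
  latency cost 154, fixed 33 → total 187.
Compare {F-β, F-δ, F-ε}: latency cost 148 + fixed 48 = 196.
Compare {F-α, F-β, F-δ}: latency cost 154 + fixed 46 = 200.
Compare {F-β, F-γ, F-δ}: latency cost 154 + fixed 46 = 200.
All other subsets cost ≥ 196. Minimum total cost: 187.

187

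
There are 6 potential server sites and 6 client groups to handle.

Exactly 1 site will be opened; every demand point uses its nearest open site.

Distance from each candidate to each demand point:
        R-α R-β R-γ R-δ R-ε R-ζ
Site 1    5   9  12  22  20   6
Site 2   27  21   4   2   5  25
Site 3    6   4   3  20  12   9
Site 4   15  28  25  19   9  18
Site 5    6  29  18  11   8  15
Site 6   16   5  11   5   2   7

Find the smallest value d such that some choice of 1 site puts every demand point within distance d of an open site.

16

Open {Site 6}.
  Farthest demand point is R-α at distance 16 (to Site 6); all others are ≤ 16.
With {Site 3} the worst case is 20.
With {Site 1} the worst case is 22.
No size-1 selection achieves below 16.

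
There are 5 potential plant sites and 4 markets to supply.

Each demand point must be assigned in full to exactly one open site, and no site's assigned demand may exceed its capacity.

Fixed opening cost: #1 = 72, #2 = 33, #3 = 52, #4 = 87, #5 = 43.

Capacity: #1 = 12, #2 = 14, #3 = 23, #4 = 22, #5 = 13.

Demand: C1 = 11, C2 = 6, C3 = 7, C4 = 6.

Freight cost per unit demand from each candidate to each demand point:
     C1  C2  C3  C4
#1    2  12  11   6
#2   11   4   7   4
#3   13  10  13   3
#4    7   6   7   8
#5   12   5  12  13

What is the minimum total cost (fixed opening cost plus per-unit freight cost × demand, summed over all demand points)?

270

Open {#1, #2, #3}; cheapest assignment that respects the capacities:
  #1 (cap 12, load 11): C1 — cost 11×2 = 22
  #2 (cap 14, load 13): C2, C3 — cost 6×4 + 7×7 = 73
  #3 (cap 23, load 6): C4 — cost 6×3 = 18
  Shipping 113, fixed 157 → total 270.
  Any other capacity-feasible assignment to {#1, #2, #3} ships for at least 113.
Compare {#1, #2, #5}: its best feasible assignment gives total 273.
Compare {#2, #4}: its best feasible assignment gives total 294.
Every other set of open sites that can feasibly serve all demand totals ≥ 273 even under its best assignment. Minimum: 270.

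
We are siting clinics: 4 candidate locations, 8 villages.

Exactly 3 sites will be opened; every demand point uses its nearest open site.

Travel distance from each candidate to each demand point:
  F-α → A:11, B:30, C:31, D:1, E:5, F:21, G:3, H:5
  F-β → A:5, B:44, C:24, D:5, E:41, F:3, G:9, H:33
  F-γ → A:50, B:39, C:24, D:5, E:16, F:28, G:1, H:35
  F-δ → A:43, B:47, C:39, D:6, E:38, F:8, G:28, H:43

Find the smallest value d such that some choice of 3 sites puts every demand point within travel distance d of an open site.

30

Open {F-α, F-β, F-γ}.
  Farthest demand point is B at travel distance 30 (to F-α); all others are ≤ 30.
With {F-α, F-β, F-δ} the worst case is 30.
With {F-α, F-γ, F-δ} the worst case is 30.
No size-3 selection achieves below 30.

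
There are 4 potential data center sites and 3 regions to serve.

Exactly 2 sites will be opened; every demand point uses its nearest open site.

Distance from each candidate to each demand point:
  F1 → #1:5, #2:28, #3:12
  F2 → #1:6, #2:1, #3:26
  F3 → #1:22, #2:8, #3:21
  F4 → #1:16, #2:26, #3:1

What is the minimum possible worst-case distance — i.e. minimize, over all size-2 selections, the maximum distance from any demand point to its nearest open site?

Open {F2, F4}.
  Farthest demand point is #1 at distance 6 (to F2); all others are ≤ 6.
With {F1, F2} the worst case is 12.
With {F1, F3} the worst case is 12.
No size-2 selection achieves below 6.

6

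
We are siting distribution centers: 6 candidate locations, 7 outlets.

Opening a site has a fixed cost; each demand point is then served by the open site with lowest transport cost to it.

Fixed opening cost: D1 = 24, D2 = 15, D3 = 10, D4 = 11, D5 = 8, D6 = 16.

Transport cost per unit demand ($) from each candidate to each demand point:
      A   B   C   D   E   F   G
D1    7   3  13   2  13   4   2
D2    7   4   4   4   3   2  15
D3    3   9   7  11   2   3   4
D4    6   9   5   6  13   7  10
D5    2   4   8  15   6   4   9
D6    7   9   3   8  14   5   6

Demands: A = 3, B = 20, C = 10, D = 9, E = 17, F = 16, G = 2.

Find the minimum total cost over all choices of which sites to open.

246

Open {D1, D2, D3}: assign each demand point to its cheapest open site.
  A→D3 3×3=9, B→D1 20×3=60, C→D2 10×4=40, D→D1 9×2=18, E→D3 17×2=34, F→D2 16×2=32, G→D1 2×2=4
  transport cost 197, fixed 49 → total 246.
Compare {D1, D2, D3, D5}: transport cost 194 + fixed 57 = 251.
Compare {D1, D2, D3, D6}: transport cost 187 + fixed 65 = 252.
Compare {D1, D3, D6}: transport cost 203 + fixed 50 = 253.
All other subsets cost ≥ 251. Minimum total cost: 246.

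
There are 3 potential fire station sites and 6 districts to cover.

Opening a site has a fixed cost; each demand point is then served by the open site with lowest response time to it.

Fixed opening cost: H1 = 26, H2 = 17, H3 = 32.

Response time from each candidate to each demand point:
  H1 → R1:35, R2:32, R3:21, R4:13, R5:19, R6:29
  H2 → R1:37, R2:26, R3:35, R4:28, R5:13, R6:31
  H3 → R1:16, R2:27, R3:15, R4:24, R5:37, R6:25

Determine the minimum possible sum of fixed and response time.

168

Open {H2, H3}: assign each demand point to its cheapest open site.
  R1→H3 16, R2→H2 26, R3→H3 15, R4→H3 24, R5→H2 13, R6→H3 25
  response time 119, fixed 49 → total 168.
Compare {H1, H3}: response time 115 + fixed 58 = 173.
Compare {H1}: response time 149 + fixed 26 = 175.
Compare {H3}: response time 144 + fixed 32 = 176.
All other subsets cost ≥ 173. Minimum total cost: 168.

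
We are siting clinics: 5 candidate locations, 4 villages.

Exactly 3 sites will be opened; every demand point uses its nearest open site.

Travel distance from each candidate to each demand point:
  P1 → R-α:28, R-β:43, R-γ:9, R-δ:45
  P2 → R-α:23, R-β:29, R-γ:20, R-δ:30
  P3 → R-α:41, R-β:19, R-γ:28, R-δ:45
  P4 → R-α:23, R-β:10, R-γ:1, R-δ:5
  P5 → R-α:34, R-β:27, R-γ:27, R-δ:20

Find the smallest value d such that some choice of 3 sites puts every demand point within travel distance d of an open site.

23

Open {P1, P2, P4}.
  Farthest demand point is R-α at travel distance 23 (to P2); all others are ≤ 23.
With {P1, P3, P4} the worst case is 23.
With {P1, P4, P5} the worst case is 23.
No size-3 selection achieves below 23.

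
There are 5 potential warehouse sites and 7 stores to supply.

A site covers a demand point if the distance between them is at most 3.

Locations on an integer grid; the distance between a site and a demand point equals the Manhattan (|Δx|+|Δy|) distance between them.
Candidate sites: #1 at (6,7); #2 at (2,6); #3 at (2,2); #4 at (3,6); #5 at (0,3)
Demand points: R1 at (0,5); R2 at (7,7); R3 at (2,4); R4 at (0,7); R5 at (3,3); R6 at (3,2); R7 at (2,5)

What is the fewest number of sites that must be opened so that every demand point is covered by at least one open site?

Coverage sets (demand points within 3 of each site):
  #1: {R2}
  #2: {R1, R3, R4, R7}
  #3: {R3, R5, R6, R7}
  #4: {R3, R5, R7}
  #5: {R1, R3, R5}
No 2 sites suffice: every size-2 union leaves at least one demand point uncovered.
But {#1, #2, #3} covers everything, so the minimum is 3.

3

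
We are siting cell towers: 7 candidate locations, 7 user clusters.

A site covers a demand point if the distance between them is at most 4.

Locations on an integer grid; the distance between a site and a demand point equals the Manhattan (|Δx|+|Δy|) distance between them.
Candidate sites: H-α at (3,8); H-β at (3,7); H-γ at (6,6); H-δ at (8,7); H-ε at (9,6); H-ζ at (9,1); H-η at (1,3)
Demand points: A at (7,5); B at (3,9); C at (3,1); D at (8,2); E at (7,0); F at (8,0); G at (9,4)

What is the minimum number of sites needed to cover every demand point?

Coverage sets (demand points within 4 of each site):
  H-α: {B}
  H-β: {B}
  H-γ: {A}
  H-δ: {A, G}
  H-ε: {A, G}
  H-ζ: {D, E, F, G}
  H-η: {C}
No 3 sites suffice: every size-3 union leaves at least one demand point uncovered.
But {H-α, H-γ, H-ζ, H-η} covers everything, so the minimum is 4.

4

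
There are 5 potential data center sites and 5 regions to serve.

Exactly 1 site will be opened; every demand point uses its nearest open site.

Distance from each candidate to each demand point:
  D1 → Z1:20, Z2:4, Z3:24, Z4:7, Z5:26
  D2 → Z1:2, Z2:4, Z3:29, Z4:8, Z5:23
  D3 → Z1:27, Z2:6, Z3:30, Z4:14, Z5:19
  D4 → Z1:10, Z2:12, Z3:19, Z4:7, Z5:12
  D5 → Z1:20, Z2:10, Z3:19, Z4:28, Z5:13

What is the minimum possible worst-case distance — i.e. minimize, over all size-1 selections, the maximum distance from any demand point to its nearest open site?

19

Open {D4}.
  Farthest demand point is Z3 at distance 19 (to D4); all others are ≤ 19.
With {D1} the worst case is 26.
With {D5} the worst case is 28.
No size-1 selection achieves below 19.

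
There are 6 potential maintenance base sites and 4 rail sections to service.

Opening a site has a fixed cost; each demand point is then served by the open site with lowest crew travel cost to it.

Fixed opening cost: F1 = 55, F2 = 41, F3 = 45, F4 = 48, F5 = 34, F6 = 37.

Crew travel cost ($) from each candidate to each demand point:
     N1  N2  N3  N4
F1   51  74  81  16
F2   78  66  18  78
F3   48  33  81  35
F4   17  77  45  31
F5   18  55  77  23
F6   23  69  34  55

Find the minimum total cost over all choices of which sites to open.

Open {F2, F5}: assign each demand point to its cheapest open site.
  N1→F5 18, N2→F5 55, N3→F2 18, N4→F5 23
  crew travel cost 114, fixed 75 → total 189.
Compare {F5, F6}: crew travel cost 130 + fixed 71 = 201.
Compare {F5}: crew travel cost 173 + fixed 34 = 207.
Compare {F3, F6}: crew travel cost 125 + fixed 82 = 207.
All other subsets cost ≥ 201. Minimum total cost: 189.

189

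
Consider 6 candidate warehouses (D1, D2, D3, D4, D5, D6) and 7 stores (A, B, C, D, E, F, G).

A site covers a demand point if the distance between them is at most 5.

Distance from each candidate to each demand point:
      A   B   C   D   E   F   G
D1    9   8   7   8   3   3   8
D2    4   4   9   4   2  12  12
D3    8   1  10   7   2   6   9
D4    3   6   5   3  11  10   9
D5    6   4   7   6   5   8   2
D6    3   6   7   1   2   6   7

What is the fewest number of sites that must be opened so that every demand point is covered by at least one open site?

3

Coverage sets (demand points within 5 of each site):
  D1: {E, F}
  D2: {A, B, D, E}
  D3: {B, E}
  D4: {A, C, D}
  D5: {B, E, G}
  D6: {A, D, E}
No 2 sites suffice: every size-2 union leaves at least one demand point uncovered.
But {D1, D4, D5} covers everything, so the minimum is 3.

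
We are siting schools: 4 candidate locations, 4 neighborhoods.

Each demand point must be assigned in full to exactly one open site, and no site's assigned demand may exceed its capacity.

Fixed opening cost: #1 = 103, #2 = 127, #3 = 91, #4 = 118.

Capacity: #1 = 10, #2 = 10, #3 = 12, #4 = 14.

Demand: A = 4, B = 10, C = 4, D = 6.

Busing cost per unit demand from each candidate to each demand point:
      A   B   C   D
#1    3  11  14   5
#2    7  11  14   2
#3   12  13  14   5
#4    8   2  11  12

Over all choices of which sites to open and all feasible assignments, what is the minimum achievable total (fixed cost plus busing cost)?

327

Open {#1, #4}; cheapest assignment that respects the capacities:
  #1 (cap 10, load 10): A, D — cost 4×3 + 6×5 = 42
  #4 (cap 14, load 14): B, C — cost 10×2 + 4×11 = 64
  Shipping 106, fixed 221 → total 327.
  Any other capacity-feasible assignment to {#1, #4} ships for at least 106.
Compare {#3, #4}: its best feasible assignment gives total 347.
Compare {#2, #4}: its best feasible assignment gives total 349.
Every other set of open sites that can feasibly serve all demand totals ≥ 347 even under its best assignment. Minimum: 327.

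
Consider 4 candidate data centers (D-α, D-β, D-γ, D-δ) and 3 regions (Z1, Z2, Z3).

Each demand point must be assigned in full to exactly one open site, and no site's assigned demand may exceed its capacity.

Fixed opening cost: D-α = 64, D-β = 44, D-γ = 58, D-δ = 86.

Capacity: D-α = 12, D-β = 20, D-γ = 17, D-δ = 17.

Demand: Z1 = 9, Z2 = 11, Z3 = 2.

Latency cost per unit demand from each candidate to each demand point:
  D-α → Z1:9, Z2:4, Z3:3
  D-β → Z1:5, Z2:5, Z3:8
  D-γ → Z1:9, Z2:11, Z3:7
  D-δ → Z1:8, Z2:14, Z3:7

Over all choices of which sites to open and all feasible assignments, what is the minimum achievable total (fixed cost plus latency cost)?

Open {D-α, D-β}; cheapest assignment that respects the capacities:
  D-α (cap 12, load 11): Z2 — cost 11×4 = 44
  D-β (cap 20, load 11): Z1, Z3 — cost 9×5 + 2×8 = 61
  Shipping 105, fixed 108 → total 213.
  Any other capacity-feasible assignment to {D-α, D-β} ships for at least 105.
Compare {D-β, D-γ}: its best feasible assignment gives total 216.
Compare {D-β, D-δ}: its best feasible assignment gives total 244.
Every other set of open sites that can feasibly serve all demand totals ≥ 216 even under its best assignment. Minimum: 213.

213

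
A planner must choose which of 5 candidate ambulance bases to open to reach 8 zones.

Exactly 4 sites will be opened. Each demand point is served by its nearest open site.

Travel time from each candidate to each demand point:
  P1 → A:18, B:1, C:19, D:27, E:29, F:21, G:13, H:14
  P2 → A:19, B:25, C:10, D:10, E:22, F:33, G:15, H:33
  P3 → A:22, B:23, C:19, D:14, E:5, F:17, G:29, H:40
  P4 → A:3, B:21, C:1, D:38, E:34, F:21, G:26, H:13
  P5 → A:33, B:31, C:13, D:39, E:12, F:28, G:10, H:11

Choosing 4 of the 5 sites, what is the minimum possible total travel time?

62

Open {P1, P3, P4, P5}.
  A→P4 3, B→P1 1, C→P4 1, D→P3 14, E→P3 5, F→P3 17, G→P5 10, H→P5 11  ⇒ total 62.
Compare {P1, P2, P3, P4}: total 63.
Compare {P1, P2, P4, P5}: total 69.
No size-4 selection does better; minimum is 62.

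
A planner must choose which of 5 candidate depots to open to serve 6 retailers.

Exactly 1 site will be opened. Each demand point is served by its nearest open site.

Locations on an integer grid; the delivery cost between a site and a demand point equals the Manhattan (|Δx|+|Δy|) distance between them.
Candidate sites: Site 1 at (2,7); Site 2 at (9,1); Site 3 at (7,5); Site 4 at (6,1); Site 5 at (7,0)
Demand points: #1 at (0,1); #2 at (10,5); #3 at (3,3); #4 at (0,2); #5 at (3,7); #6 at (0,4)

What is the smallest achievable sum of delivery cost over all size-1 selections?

Open {Site 1}.
  #1→Site 1 8, #2→Site 1 10, #3→Site 1 5, #4→Site 1 7, #5→Site 1 1, #6→Site 1 5  ⇒ total 36.
Compare {Site 3}: total 44.
Compare {Site 4}: total 44.
No size-1 selection does better; minimum is 36.

36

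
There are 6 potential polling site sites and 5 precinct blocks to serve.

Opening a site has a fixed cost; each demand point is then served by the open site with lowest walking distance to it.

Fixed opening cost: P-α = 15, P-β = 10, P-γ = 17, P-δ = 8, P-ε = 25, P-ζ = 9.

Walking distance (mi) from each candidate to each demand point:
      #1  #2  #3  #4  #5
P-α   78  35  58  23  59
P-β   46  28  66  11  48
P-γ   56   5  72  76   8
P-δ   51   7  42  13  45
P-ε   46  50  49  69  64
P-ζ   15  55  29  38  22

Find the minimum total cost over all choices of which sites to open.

103

Open {P-δ, P-ζ}: assign each demand point to its cheapest open site.
  #1→P-ζ 15, #2→P-δ 7, #3→P-ζ 29, #4→P-δ 13, #5→P-ζ 22
  walking distance 86, fixed 17 → total 103.
Compare {P-β, P-γ, P-ζ}: walking distance 68 + fixed 36 = 104.
Compare {P-γ, P-δ, P-ζ}: walking distance 70 + fixed 34 = 104.
Compare {P-β, P-δ, P-ζ}: walking distance 84 + fixed 27 = 111.
All other subsets cost ≥ 104. Minimum total cost: 103.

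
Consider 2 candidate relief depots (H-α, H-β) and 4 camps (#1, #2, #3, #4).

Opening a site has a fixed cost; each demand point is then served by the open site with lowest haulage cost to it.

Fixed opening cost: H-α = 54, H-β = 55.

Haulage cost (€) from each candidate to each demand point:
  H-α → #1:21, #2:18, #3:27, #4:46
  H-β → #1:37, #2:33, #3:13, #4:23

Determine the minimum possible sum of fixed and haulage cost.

Open {H-β}: assign each demand point to its cheapest open site.
  #1→H-β 37, #2→H-β 33, #3→H-β 13, #4→H-β 23
  haulage cost 106, fixed 55 → total 161.
Compare {H-α}: haulage cost 112 + fixed 54 = 166.
Compare {H-α, H-β}: haulage cost 75 + fixed 109 = 184.

161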